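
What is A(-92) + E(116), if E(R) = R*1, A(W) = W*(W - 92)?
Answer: 17044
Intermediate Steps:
A(W) = W*(-92 + W)
E(R) = R
A(-92) + E(116) = -92*(-92 - 92) + 116 = -92*(-184) + 116 = 16928 + 116 = 17044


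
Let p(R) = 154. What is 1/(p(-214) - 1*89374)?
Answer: -1/89220 ≈ -1.1208e-5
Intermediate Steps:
1/(p(-214) - 1*89374) = 1/(154 - 1*89374) = 1/(154 - 89374) = 1/(-89220) = -1/89220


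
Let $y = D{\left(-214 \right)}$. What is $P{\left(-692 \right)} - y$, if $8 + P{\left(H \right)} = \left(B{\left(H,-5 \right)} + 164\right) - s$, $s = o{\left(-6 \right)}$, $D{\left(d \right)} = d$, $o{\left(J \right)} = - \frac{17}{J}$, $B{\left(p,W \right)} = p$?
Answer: $- \frac{1949}{6} \approx -324.83$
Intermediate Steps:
$y = -214$
$s = \frac{17}{6}$ ($s = - \frac{17}{-6} = \left(-17\right) \left(- \frac{1}{6}\right) = \frac{17}{6} \approx 2.8333$)
$P{\left(H \right)} = \frac{919}{6} + H$ ($P{\left(H \right)} = -8 + \left(\left(H + 164\right) - \frac{17}{6}\right) = -8 + \left(\left(164 + H\right) - \frac{17}{6}\right) = -8 + \left(\frac{967}{6} + H\right) = \frac{919}{6} + H$)
$P{\left(-692 \right)} - y = \left(\frac{919}{6} - 692\right) - -214 = - \frac{3233}{6} + 214 = - \frac{1949}{6}$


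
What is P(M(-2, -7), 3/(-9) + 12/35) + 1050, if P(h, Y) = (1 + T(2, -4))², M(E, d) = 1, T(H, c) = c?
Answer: 1059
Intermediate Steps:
P(h, Y) = 9 (P(h, Y) = (1 - 4)² = (-3)² = 9)
P(M(-2, -7), 3/(-9) + 12/35) + 1050 = 9 + 1050 = 1059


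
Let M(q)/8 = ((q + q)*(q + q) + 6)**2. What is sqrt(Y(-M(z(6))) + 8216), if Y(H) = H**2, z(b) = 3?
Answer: 2*sqrt(49789190) ≈ 14112.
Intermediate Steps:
M(q) = 8*(6 + 4*q**2)**2 (M(q) = 8*((q + q)*(q + q) + 6)**2 = 8*((2*q)*(2*q) + 6)**2 = 8*(4*q**2 + 6)**2 = 8*(6 + 4*q**2)**2)
sqrt(Y(-M(z(6))) + 8216) = sqrt((-32*(3 + 2*3**2)**2)**2 + 8216) = sqrt((-32*(3 + 2*9)**2)**2 + 8216) = sqrt((-32*(3 + 18)**2)**2 + 8216) = sqrt((-32*21**2)**2 + 8216) = sqrt((-32*441)**2 + 8216) = sqrt((-1*14112)**2 + 8216) = sqrt((-14112)**2 + 8216) = sqrt(199148544 + 8216) = sqrt(199156760) = 2*sqrt(49789190)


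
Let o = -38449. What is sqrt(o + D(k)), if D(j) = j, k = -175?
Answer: 4*I*sqrt(2414) ≈ 196.53*I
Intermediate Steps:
sqrt(o + D(k)) = sqrt(-38449 - 175) = sqrt(-38624) = 4*I*sqrt(2414)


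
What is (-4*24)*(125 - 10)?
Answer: -11040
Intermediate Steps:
(-4*24)*(125 - 10) = -96*115 = -11040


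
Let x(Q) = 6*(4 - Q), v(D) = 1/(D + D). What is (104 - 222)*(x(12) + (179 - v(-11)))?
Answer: -170097/11 ≈ -15463.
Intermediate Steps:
v(D) = 1/(2*D)
x(Q) = 24 - 6*Q
(104 - 222)*(x(12) + (179 - v(-11))) = (104 - 222)*((24 - 6*12) + (179 - 1/(2*(-11)))) = -118*((24 - 72) + (179 - (-1)/(2*11))) = -118*(-48 + (179 - 1*(-1/22))) = -118*(-48 + (179 + 1/22)) = -118*(-48 + 3939/22) = -118*2883/22 = -170097/11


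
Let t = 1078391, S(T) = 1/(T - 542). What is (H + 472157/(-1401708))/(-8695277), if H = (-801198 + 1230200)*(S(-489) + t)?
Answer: -2581380496067683367/48517663136844 ≈ -53205.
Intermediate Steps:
S(T) = 1/(-542 + T)
H = 476973484122240/1031 (H = (-801198 + 1230200)*(1/(-542 - 489) + 1078391) = 429002*(1/(-1031) + 1078391) = 429002*(-1/1031 + 1078391) = 429002*(1111821120/1031) = 476973484122240/1031 ≈ 4.6263e+11)
(H + 472157/(-1401708))/(-8695277) = (476973484122240/1031 + 472157/(-1401708))/(-8695277) = (476973484122240/1031 + 472157*(-1/1401708))*(-1/8695277) = (476973484122240/1031 - 1823/5412)*(-1/8695277) = (2581380496067683367/5579772)*(-1/8695277) = -2581380496067683367/48517663136844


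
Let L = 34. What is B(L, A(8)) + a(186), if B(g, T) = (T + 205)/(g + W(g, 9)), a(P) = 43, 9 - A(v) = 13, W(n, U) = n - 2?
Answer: 1013/22 ≈ 46.045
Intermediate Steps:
W(n, U) = -2 + n
A(v) = -4 (A(v) = 9 - 1*13 = 9 - 13 = -4)
B(g, T) = (205 + T)/(-2 + 2*g) (B(g, T) = (T + 205)/(g + (-2 + g)) = (205 + T)/(-2 + 2*g))
B(L, A(8)) + a(186) = (205 - 4)/(2*(-1 + 34)) + 43 = (½)*201/33 + 43 = (½)*(1/33)*201 + 43 = 67/22 + 43 = 1013/22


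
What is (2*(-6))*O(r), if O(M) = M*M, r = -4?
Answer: -192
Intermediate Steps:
O(M) = M²
(2*(-6))*O(r) = (2*(-6))*(-4)² = -12*16 = -192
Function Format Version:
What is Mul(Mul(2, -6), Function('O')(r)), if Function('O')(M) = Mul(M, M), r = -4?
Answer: -192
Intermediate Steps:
Function('O')(M) = Pow(M, 2)
Mul(Mul(2, -6), Function('O')(r)) = Mul(Mul(2, -6), Pow(-4, 2)) = Mul(-12, 16) = -192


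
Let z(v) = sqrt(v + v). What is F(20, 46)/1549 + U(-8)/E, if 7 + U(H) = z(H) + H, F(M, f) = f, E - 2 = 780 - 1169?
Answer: 13679/199821 - 4*I/387 ≈ 0.068456 - 0.010336*I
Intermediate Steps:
E = -387 (E = 2 + (780 - 1169) = 2 - 389 = -387)
z(v) = sqrt(2)*sqrt(v) (z(v) = sqrt(2*v) = sqrt(2)*sqrt(v))
U(H) = -7 + H + sqrt(2)*sqrt(H) (U(H) = -7 + (sqrt(2)*sqrt(H) + H) = -7 + (H + sqrt(2)*sqrt(H)) = -7 + H + sqrt(2)*sqrt(H))
F(20, 46)/1549 + U(-8)/E = 46/1549 + (-7 - 8 + sqrt(2)*sqrt(-8))/(-387) = 46*(1/1549) + (-7 - 8 + sqrt(2)*(2*I*sqrt(2)))*(-1/387) = 46/1549 + (-7 - 8 + 4*I)*(-1/387) = 46/1549 + (-15 + 4*I)*(-1/387) = 46/1549 + (5/129 - 4*I/387) = 13679/199821 - 4*I/387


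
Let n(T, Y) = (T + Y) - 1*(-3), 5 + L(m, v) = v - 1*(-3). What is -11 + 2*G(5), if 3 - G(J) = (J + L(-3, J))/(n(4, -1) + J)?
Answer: -71/11 ≈ -6.4545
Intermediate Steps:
L(m, v) = -2 + v (L(m, v) = -5 + (v - 1*(-3)) = -5 + (v + 3) = -5 + (3 + v) = -2 + v)
n(T, Y) = 3 + T + Y (n(T, Y) = (T + Y) + 3 = 3 + T + Y)
G(J) = 3 - (-2 + 2*J)/(6 + J) (G(J) = 3 - (J + (-2 + J))/((3 + 4 - 1) + J) = 3 - (-2 + 2*J)/(6 + J))
-11 + 2*G(5) = -11 + 2*((20 + 5)/(6 + 5)) = -11 + 2*(25/11) = -11 + 50/11 = -71/11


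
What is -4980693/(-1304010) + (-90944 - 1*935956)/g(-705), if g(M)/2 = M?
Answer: 14956784957/20429490 ≈ 732.12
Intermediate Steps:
g(M) = 2*M
-4980693/(-1304010) + (-90944 - 1*935956)/g(-705) = -4980693/(-1304010) + (-90944 - 1*935956)/((2*(-705))) = -4980693*(-1/1304010) + (-90944 - 935956)/(-1410) = 1660231/434670 - 1026900*(-1/1410) = 1660231/434670 + 34230/47 = 14956784957/20429490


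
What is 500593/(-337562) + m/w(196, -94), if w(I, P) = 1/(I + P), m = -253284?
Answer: -8720903968609/337562 ≈ -2.5835e+7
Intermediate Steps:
500593/(-337562) + m/w(196, -94) = 500593/(-337562) - 253284/(1/(196 - 94)) = 500593*(-1/337562) - 253284/(1/102) = -500593/337562 - 253284/1/102 = -500593/337562 - 253284*102 = -500593/337562 - 25834968 = -8720903968609/337562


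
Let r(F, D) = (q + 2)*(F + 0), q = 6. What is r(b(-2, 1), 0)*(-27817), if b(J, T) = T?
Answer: -222536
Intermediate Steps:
r(F, D) = 8*F (r(F, D) = (6 + 2)*(F + 0) = 8*F)
r(b(-2, 1), 0)*(-27817) = (8*1)*(-27817) = 8*(-27817) = -222536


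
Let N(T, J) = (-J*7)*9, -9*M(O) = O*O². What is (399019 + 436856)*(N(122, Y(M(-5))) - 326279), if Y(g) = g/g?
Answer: -272781119250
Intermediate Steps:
M(O) = -O³/9 (M(O) = -O*O²/9 = -O³/9)
Y(g) = 1
N(T, J) = -63*J (N(T, J) = -7*J*9 = -63*J)
(399019 + 436856)*(N(122, Y(M(-5))) - 326279) = (399019 + 436856)*(-63*1 - 326279) = 835875*(-63 - 326279) = 835875*(-326342) = -272781119250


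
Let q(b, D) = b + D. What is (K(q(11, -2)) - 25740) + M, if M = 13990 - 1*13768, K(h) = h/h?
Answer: -25517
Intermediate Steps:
q(b, D) = D + b
K(h) = 1
M = 222 (M = 13990 - 13768 = 222)
(K(q(11, -2)) - 25740) + M = (1 - 25740) + 222 = -25739 + 222 = -25517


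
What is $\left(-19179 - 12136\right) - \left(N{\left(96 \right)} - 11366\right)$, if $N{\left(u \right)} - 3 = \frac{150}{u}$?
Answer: $- \frac{319257}{16} \approx -19954.0$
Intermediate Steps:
$N{\left(u \right)} = 3 + \frac{150}{u}$
$\left(-19179 - 12136\right) - \left(N{\left(96 \right)} - 11366\right) = \left(-19179 - 12136\right) - \left(\left(3 + \frac{150}{96}\right) - 11366\right) = -31315 - \left(\left(3 + 150 \cdot \frac{1}{96}\right) - 11366\right) = -31315 - \left(\left(3 + \frac{25}{16}\right) - 11366\right) = -31315 - \left(\frac{73}{16} - 11366\right) = -31315 - - \frac{181783}{16} = -31315 + \frac{181783}{16} = - \frac{319257}{16}$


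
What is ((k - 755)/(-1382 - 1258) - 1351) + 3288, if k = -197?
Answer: 639329/330 ≈ 1937.4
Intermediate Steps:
((k - 755)/(-1382 - 1258) - 1351) + 3288 = ((-197 - 755)/(-1382 - 1258) - 1351) + 3288 = (-952/(-2640) - 1351) + 3288 = (-952*(-1/2640) - 1351) + 3288 = (119/330 - 1351) + 3288 = -445711/330 + 3288 = 639329/330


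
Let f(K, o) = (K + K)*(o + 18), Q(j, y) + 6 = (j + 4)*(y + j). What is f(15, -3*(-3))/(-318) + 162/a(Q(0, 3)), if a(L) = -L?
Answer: -1566/53 ≈ -29.547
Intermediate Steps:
Q(j, y) = -6 + (4 + j)*(j + y) (Q(j, y) = -6 + (j + 4)*(y + j) = -6 + (4 + j)*(j + y))
f(K, o) = 2*K*(18 + o) (f(K, o) = (2*K)*(18 + o) = 2*K*(18 + o))
f(15, -3*(-3))/(-318) + 162/a(Q(0, 3)) = (2*15*(18 - 3*(-3)))/(-318) + 162/((-(-6 + 0**2 + 4*0 + 4*3 + 0*3))) = (2*15*(18 + 9))*(-1/318) + 162/((-(-6 + 0 + 0 + 12 + 0))) = (2*15*27)*(-1/318) + 162/((-1*6)) = 810*(-1/318) + 162/(-6) = -135/53 + 162*(-1/6) = -135/53 - 27 = -1566/53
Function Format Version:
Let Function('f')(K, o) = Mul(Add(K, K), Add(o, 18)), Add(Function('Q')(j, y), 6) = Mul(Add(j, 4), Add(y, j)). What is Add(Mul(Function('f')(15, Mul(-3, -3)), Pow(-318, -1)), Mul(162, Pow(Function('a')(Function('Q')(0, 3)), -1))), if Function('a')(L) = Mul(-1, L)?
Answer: Rational(-1566, 53) ≈ -29.547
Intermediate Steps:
Function('Q')(j, y) = Add(-6, Mul(Add(4, j), Add(j, y))) (Function('Q')(j, y) = Add(-6, Mul(Add(j, 4), Add(y, j))) = Add(-6, Mul(Add(4, j), Add(j, y))))
Function('f')(K, o) = Mul(2, K, Add(18, o)) (Function('f')(K, o) = Mul(Mul(2, K), Add(18, o)) = Mul(2, K, Add(18, o)))
Add(Mul(Function('f')(15, Mul(-3, -3)), Pow(-318, -1)), Mul(162, Pow(Function('a')(Function('Q')(0, 3)), -1))) = Add(Mul(Mul(2, 15, Add(18, Mul(-3, -3))), Pow(-318, -1)), Mul(162, Pow(Mul(-1, Add(-6, Pow(0, 2), Mul(4, 0), Mul(4, 3), Mul(0, 3))), -1))) = Add(Mul(Mul(2, 15, Add(18, 9)), Rational(-1, 318)), Mul(162, Pow(Mul(-1, Add(-6, 0, 0, 12, 0)), -1))) = Add(Mul(Mul(2, 15, 27), Rational(-1, 318)), Mul(162, Pow(Mul(-1, 6), -1))) = Add(Mul(810, Rational(-1, 318)), Mul(162, Pow(-6, -1))) = Add(Rational(-135, 53), Mul(162, Rational(-1, 6))) = Add(Rational(-135, 53), -27) = Rational(-1566, 53)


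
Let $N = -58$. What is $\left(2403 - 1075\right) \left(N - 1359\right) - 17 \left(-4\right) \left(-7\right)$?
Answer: $-1882252$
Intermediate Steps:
$\left(2403 - 1075\right) \left(N - 1359\right) - 17 \left(-4\right) \left(-7\right) = \left(2403 - 1075\right) \left(-58 - 1359\right) - 17 \left(-4\right) \left(-7\right) = 1328 \left(-1417\right) - \left(-68\right) \left(-7\right) = -1881776 - 476 = -1882252$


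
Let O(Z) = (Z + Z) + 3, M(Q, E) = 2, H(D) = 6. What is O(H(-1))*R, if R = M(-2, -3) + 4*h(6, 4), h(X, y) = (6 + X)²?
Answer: 8670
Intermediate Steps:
O(Z) = 3 + 2*Z (O(Z) = 2*Z + 3 = 3 + 2*Z)
R = 578 (R = 2 + 4*(6 + 6)² = 2 + 4*12² = 2 + 4*144 = 2 + 576 = 578)
O(H(-1))*R = (3 + 2*6)*578 = (3 + 12)*578 = 15*578 = 8670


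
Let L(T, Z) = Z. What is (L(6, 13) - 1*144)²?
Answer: 17161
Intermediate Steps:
(L(6, 13) - 1*144)² = (13 - 1*144)² = (13 - 144)² = (-131)² = 17161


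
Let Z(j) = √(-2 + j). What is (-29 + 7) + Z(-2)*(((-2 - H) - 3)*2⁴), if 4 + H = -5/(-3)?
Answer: -22 - 256*I/3 ≈ -22.0 - 85.333*I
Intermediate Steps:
H = -7/3 (H = -4 - 5/(-3) = -4 - 5*(-⅓) = -4 + 5/3 = -7/3 ≈ -2.3333)
(-29 + 7) + Z(-2)*(((-2 - H) - 3)*2⁴) = (-29 + 7) + √(-2 - 2)*(((-2 - 1*(-7/3)) - 3)*2⁴) = -22 + √(-4)*(((-2 + 7/3) - 3)*16) = -22 + (2*I)*((⅓ - 3)*16) = -22 + (2*I)*(-8/3*16) = -22 + (2*I)*(-128/3) = -22 - 256*I/3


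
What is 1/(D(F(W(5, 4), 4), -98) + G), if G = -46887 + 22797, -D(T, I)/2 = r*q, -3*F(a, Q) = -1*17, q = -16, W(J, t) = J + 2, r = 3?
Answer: -1/23994 ≈ -4.1677e-5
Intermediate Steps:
W(J, t) = 2 + J
F(a, Q) = 17/3 (F(a, Q) = -(-1)*17/3 = -⅓*(-17) = 17/3)
D(T, I) = 96 (D(T, I) = -6*(-16) = -2*(-48) = 96)
G = -24090
1/(D(F(W(5, 4), 4), -98) + G) = 1/(96 - 24090) = 1/(-23994) = -1/23994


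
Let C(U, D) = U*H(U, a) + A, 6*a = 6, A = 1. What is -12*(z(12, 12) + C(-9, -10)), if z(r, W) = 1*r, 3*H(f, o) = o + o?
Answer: -84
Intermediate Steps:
a = 1 (a = (⅙)*6 = 1)
H(f, o) = 2*o/3 (H(f, o) = (o + o)/3 = (2*o)/3 = 2*o/3)
z(r, W) = r
C(U, D) = 1 + 2*U/3 (C(U, D) = U*((⅔)*1) + 1 = U*(⅔) + 1 = 2*U/3 + 1 = 1 + 2*U/3)
-12*(z(12, 12) + C(-9, -10)) = -12*(12 + (1 + (⅔)*(-9))) = -12*(12 + (1 - 6)) = -12*(12 - 5) = -12*7 = -84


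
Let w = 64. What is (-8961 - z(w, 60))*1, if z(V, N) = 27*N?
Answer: -10581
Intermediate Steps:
(-8961 - z(w, 60))*1 = (-8961 - 27*60)*1 = (-8961 - 1*1620)*1 = (-8961 - 1620)*1 = -10581*1 = -10581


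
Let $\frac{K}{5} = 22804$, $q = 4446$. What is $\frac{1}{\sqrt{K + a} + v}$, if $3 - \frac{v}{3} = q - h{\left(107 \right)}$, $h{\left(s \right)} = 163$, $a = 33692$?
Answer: $- \frac{1605}{20589736} - \frac{\sqrt{577}}{10294868} \approx -8.0285 \cdot 10^{-5}$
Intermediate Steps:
$K = 114020$ ($K = 5 \cdot 22804 = 114020$)
$v = -12840$ ($v = 9 - 3 \left(4446 - 163\right) = 9 - 12849 = -12840$)
$\frac{1}{\sqrt{K + a} + v} = \frac{1}{\sqrt{114020 + 33692} - 12840} = \frac{1}{\sqrt{147712} - 12840} = \frac{1}{16 \sqrt{577} - 12840} = \frac{1}{-12840 + 16 \sqrt{577}}$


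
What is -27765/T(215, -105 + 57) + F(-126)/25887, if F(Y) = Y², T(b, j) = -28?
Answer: 239732361/241612 ≈ 992.22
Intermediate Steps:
-27765/T(215, -105 + 57) + F(-126)/25887 = -27765/(-28) + (-126)²/25887 = -27765*(-1/28) + 15876*(1/25887) = 27765/28 + 5292/8629 = 239732361/241612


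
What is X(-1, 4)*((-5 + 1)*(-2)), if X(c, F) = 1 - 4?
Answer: -24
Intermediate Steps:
X(c, F) = -3
X(-1, 4)*((-5 + 1)*(-2)) = -3*(-5 + 1)*(-2) = -(-12)*(-2) = -3*8 = -24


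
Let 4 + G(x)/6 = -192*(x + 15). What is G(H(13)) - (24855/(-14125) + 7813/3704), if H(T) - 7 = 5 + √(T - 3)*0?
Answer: -325720825541/10463800 ≈ -31128.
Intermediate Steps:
H(T) = 12 (H(T) = 7 + (5 + √(T - 3)*0) = 7 + (5 + √(-3 + T)*0) = 7 + (5 + 0) = 7 + 5 = 12)
G(x) = -17304 - 1152*x (G(x) = -24 + 6*(-192*(x + 15)) = -24 + 6*(-192*(15 + x)) = -24 + 6*(-2880 - 192*x) = -24 + (-17280 - 1152*x) = -17304 - 1152*x)
G(H(13)) - (24855/(-14125) + 7813/3704) = (-17304 - 1152*12) - (24855/(-14125) + 7813/3704) = (-17304 - 13824) - (24855*(-1/14125) + 7813*(1/3704)) = -31128 - (-4971/2825 + 7813/3704) = -31128 - 1*3659141/10463800 = -31128 - 3659141/10463800 = -325720825541/10463800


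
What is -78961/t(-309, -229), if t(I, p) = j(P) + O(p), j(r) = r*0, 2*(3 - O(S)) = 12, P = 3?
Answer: 78961/3 ≈ 26320.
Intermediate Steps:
O(S) = -3 (O(S) = 3 - 1/2*12 = 3 - 6 = -3)
j(r) = 0
t(I, p) = -3 (t(I, p) = 0 - 3 = -3)
-78961/t(-309, -229) = -78961/(-3) = -78961*(-1/3) = 78961/3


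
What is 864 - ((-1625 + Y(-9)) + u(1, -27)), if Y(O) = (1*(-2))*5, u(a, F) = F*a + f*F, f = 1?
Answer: 2553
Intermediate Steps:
u(a, F) = F + F*a (u(a, F) = F*a + 1*F = F*a + F = F + F*a)
Y(O) = -10 (Y(O) = -2*5 = -10)
864 - ((-1625 + Y(-9)) + u(1, -27)) = 864 - ((-1625 - 10) - 27*(1 + 1)) = 864 - (-1635 - 27*2) = 864 - (-1635 - 54) = 864 - 1*(-1689) = 864 + 1689 = 2553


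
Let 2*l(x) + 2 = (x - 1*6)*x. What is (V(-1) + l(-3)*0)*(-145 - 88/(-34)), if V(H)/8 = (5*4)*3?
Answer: -1162080/17 ≈ -68358.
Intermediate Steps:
V(H) = 480 (V(H) = 8*((5*4)*3) = 8*(20*3) = 8*60 = 480)
l(x) = -1 + x*(-6 + x)/2 (l(x) = -1 + ((x - 1*6)*x)/2 = -1 + ((x - 6)*x)/2 = -1 + ((-6 + x)*x)/2 = -1 + (x*(-6 + x))/2 = -1 + x*(-6 + x)/2)
(V(-1) + l(-3)*0)*(-145 - 88/(-34)) = (480 + (-1 + (½)*(-3)² - 3*(-3))*0)*(-145 - 88/(-34)) = (480 + (-1 + (½)*9 + 9)*0)*(-145 - 88*(-1/34)) = (480 + (-1 + 9/2 + 9)*0)*(-145 + 44/17) = (480 + (25/2)*0)*(-2421/17) = (480 + 0)*(-2421/17) = 480*(-2421/17) = -1162080/17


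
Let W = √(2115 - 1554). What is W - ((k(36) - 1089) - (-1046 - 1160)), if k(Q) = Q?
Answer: -1153 + √561 ≈ -1129.3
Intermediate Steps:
W = √561 ≈ 23.685
W - ((k(36) - 1089) - (-1046 - 1160)) = √561 - ((36 - 1089) - (-1046 - 1160)) = √561 - (-1053 - 1*(-2206)) = √561 - (-1053 + 2206) = √561 - 1*1153 = √561 - 1153 = -1153 + √561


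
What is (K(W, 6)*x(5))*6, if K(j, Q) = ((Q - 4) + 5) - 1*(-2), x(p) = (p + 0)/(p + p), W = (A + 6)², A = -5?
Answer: 27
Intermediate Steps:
W = 1 (W = (-5 + 6)² = 1² = 1)
x(p) = ½ (x(p) = p/((2*p)) = p*(1/(2*p)) = ½)
K(j, Q) = 3 + Q (K(j, Q) = ((-4 + Q) + 5) + 2 = (1 + Q) + 2 = 3 + Q)
(K(W, 6)*x(5))*6 = ((3 + 6)*(½))*6 = (9*(½))*6 = (9/2)*6 = 27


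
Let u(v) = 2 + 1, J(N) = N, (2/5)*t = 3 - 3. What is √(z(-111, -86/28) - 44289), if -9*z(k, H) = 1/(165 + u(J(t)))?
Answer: I*√2812528698/252 ≈ 210.45*I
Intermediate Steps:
t = 0 (t = 5*(3 - 3)/2 = (5/2)*0 = 0)
u(v) = 3
z(k, H) = -1/1512 (z(k, H) = -1/(9*(165 + 3)) = -⅑/168 = -⅑*1/168 = -1/1512)
√(z(-111, -86/28) - 44289) = √(-1/1512 - 44289) = √(-66964969/1512) = I*√2812528698/252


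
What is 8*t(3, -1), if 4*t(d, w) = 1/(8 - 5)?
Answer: ⅔ ≈ 0.66667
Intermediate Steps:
t(d, w) = 1/12 (t(d, w) = 1/(4*(8 - 5)) = (¼)/3 = (¼)*(⅓) = 1/12)
8*t(3, -1) = 8*(1/12) = ⅔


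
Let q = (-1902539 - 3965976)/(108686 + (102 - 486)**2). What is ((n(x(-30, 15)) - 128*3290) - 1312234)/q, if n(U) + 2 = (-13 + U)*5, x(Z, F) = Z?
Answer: 444040343082/5868515 ≈ 75665.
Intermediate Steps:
n(U) = -67 + 5*U (n(U) = -2 + (-13 + U)*5 = -2 + (-65 + 5*U) = -67 + 5*U)
q = -5868515/256142 (q = -5868515/(108686 + (-384)**2) = -5868515/(108686 + 147456) = -5868515/256142 ≈ -22.911)
((n(x(-30, 15)) - 128*3290) - 1312234)/q = (((-67 + 5*(-30)) - 128*3290) - 1312234)/(-5868515/256142) = (((-67 - 150) - 421120) - 1312234)*(-256142/5868515) = ((-217 - 421120) - 1312234)*(-256142/5868515) = (-421337 - 1312234)*(-256142/5868515) = -1733571*(-256142/5868515) = 444040343082/5868515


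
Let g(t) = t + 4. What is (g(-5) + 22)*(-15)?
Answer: -315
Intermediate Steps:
g(t) = 4 + t
(g(-5) + 22)*(-15) = ((4 - 5) + 22)*(-15) = (-1 + 22)*(-15) = 21*(-15) = -315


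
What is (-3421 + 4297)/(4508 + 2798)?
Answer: 438/3653 ≈ 0.11990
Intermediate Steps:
(-3421 + 4297)/(4508 + 2798) = 876/7306 = 876*(1/7306) = 438/3653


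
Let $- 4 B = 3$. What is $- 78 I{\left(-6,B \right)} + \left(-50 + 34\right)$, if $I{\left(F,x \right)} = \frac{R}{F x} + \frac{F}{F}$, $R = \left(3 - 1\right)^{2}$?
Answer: $- \frac{490}{3} \approx -163.33$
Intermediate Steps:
$B = - \frac{3}{4}$ ($B = \left(- \frac{1}{4}\right) 3 = - \frac{3}{4} \approx -0.75$)
$R = 4$ ($R = 2^{2} = 4$)
$I{\left(F,x \right)} = 1 + \frac{4}{F x}$ ($I{\left(F,x \right)} = \frac{4}{F x} + \frac{F}{F} = 4 \frac{1}{F x} + 1 = \frac{4}{F x} + 1 = 1 + \frac{4}{F x}$)
$- 78 I{\left(-6,B \right)} + \left(-50 + 34\right) = - 78 \left(1 + \frac{4}{\left(-6\right) \left(- \frac{3}{4}\right)}\right) + \left(-50 + 34\right) = - 78 \left(1 + 4 \left(- \frac{1}{6}\right) \left(- \frac{4}{3}\right)\right) - 16 = - 78 \left(1 + \frac{8}{9}\right) - 16 = \left(-78\right) \frac{17}{9} - 16 = - \frac{442}{3} - 16 = - \frac{490}{3}$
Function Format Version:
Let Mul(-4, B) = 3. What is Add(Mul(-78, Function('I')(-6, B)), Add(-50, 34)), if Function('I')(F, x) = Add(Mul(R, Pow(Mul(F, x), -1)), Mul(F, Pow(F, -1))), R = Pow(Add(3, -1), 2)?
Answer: Rational(-490, 3) ≈ -163.33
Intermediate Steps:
B = Rational(-3, 4) (B = Mul(Rational(-1, 4), 3) = Rational(-3, 4) ≈ -0.75000)
R = 4 (R = Pow(2, 2) = 4)
Function('I')(F, x) = Add(1, Mul(4, Pow(F, -1), Pow(x, -1))) (Function('I')(F, x) = Add(Mul(4, Pow(Mul(F, x), -1)), Mul(F, Pow(F, -1))) = Add(Mul(4, Mul(Pow(F, -1), Pow(x, -1))), 1) = Add(Mul(4, Pow(F, -1), Pow(x, -1)), 1) = Add(1, Mul(4, Pow(F, -1), Pow(x, -1))))
Add(Mul(-78, Function('I')(-6, B)), Add(-50, 34)) = Add(Mul(-78, Add(1, Mul(4, Pow(-6, -1), Pow(Rational(-3, 4), -1)))), Add(-50, 34)) = Add(Mul(-78, Add(1, Mul(4, Rational(-1, 6), Rational(-4, 3)))), -16) = Add(Mul(-78, Add(1, Rational(8, 9))), -16) = Add(Mul(-78, Rational(17, 9)), -16) = Add(Rational(-442, 3), -16) = Rational(-490, 3)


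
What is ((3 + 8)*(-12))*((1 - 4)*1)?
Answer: 396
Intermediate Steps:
((3 + 8)*(-12))*((1 - 4)*1) = (11*(-12))*(-3*1) = -132*(-3) = 396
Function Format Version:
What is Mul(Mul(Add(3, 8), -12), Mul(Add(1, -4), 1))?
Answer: 396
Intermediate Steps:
Mul(Mul(Add(3, 8), -12), Mul(Add(1, -4), 1)) = Mul(Mul(11, -12), Mul(-3, 1)) = Mul(-132, -3) = 396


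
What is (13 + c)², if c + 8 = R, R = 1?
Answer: 36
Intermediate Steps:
c = -7 (c = -8 + 1 = -7)
(13 + c)² = (13 - 7)² = 6² = 36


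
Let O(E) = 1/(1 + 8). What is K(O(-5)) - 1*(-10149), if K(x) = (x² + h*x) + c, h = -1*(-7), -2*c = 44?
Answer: 820351/81 ≈ 10128.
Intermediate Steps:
c = -22 (c = -½*44 = -22)
h = 7
O(E) = ⅑ (O(E) = 1/9 = ⅑)
K(x) = -22 + x² + 7*x (K(x) = (x² + 7*x) - 22 = -22 + x² + 7*x)
K(O(-5)) - 1*(-10149) = (-22 + (⅑)² + 7*(⅑)) - 1*(-10149) = (-22 + 1/81 + 7/9) + 10149 = -1718/81 + 10149 = 820351/81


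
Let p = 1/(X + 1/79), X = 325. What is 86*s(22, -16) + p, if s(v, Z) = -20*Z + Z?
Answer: 671273423/25676 ≈ 26144.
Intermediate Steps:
p = 79/25676 (p = 1/(325 + 1/79) = 1/(25676/79) = 79/25676 ≈ 0.0030768)
s(v, Z) = -19*Z
86*s(22, -16) + p = 86*(-19*(-16)) + 79/25676 = 86*304 + 79/25676 = 26144 + 79/25676 = 671273423/25676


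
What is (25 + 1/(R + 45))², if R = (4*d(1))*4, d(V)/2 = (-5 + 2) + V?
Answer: 224676/361 ≈ 622.37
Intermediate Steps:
d(V) = -6 + 2*V (d(V) = 2*((-5 + 2) + V) = 2*(-3 + V) = -6 + 2*V)
R = -64 (R = (4*(-6 + 2*1))*4 = (4*(-6 + 2))*4 = (4*(-4))*4 = -16*4 = -64)
(25 + 1/(R + 45))² = (25 + 1/(-64 + 45))² = (25 + 1/(-19))² = (25 - 1/19)² = (474/19)² = 224676/361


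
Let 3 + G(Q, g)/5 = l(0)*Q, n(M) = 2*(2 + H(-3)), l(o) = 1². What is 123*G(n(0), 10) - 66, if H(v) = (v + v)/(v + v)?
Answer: 1779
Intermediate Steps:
l(o) = 1
H(v) = 1 (H(v) = (2*v)/((2*v)) = (2*v)*(1/(2*v)) = 1)
n(M) = 6 (n(M) = 2*(2 + 1) = 2*3 = 6)
G(Q, g) = -15 + 5*Q (G(Q, g) = -15 + 5*(1*Q) = -15 + 5*Q)
123*G(n(0), 10) - 66 = 123*(-15 + 5*6) - 66 = 123*(-15 + 30) - 66 = 123*15 - 66 = 1845 - 66 = 1779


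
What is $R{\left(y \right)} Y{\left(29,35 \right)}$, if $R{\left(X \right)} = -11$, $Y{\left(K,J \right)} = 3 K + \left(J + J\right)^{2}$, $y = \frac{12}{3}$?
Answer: $-54857$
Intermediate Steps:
$y = 4$ ($y = 12 \cdot \frac{1}{3} = 4$)
$Y{\left(K,J \right)} = 3 K + 4 J^{2}$ ($Y{\left(K,J \right)} = 3 K + \left(2 J\right)^{2} = 3 K + 4 J^{2}$)
$R{\left(y \right)} Y{\left(29,35 \right)} = - 11 \left(3 \cdot 29 + 4 \cdot 35^{2}\right) = - 11 \left(87 + 4 \cdot 1225\right) = - 11 \left(87 + 4900\right) = \left(-11\right) 4987 = -54857$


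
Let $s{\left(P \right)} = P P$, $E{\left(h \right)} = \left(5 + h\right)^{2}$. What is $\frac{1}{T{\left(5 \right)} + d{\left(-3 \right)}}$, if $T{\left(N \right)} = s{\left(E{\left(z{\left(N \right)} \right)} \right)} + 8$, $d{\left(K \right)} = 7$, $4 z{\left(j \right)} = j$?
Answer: $\frac{256}{394465} \approx 0.00064898$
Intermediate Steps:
$z{\left(j \right)} = \frac{j}{4}$
$s{\left(P \right)} = P^{2}$
$T{\left(N \right)} = 8 + \left(5 + \frac{N}{4}\right)^{4}$ ($T{\left(N \right)} = \left(\left(5 + \frac{N}{4}\right)^{2}\right)^{2} + 8 = \left(5 + \frac{N}{4}\right)^{4} + 8 = 8 + \left(5 + \frac{N}{4}\right)^{4}$)
$\frac{1}{T{\left(5 \right)} + d{\left(-3 \right)}} = \frac{1}{\left(8 + \frac{\left(20 + 5\right)^{4}}{256}\right) + 7} = \frac{1}{\left(8 + \frac{25^{4}}{256}\right) + 7} = \frac{1}{\left(8 + \frac{1}{256} \cdot 390625\right) + 7} = \frac{1}{\left(8 + \frac{390625}{256}\right) + 7} = \frac{1}{\frac{392673}{256} + 7} = \frac{1}{\frac{394465}{256}} = \frac{256}{394465}$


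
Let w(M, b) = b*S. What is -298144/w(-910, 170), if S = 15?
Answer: -149072/1275 ≈ -116.92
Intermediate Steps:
w(M, b) = 15*b (w(M, b) = b*15 = 15*b)
-298144/w(-910, 170) = -298144/(15*170) = -298144/2550 = -298144*1/2550 = -149072/1275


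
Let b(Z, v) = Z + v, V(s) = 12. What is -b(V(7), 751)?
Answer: -763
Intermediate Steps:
-b(V(7), 751) = -(12 + 751) = -1*763 = -763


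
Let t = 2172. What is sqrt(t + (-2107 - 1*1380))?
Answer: I*sqrt(1315) ≈ 36.263*I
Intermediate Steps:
sqrt(t + (-2107 - 1*1380)) = sqrt(2172 + (-2107 - 1*1380)) = sqrt(2172 + (-2107 - 1380)) = sqrt(2172 - 3487) = sqrt(-1315) = I*sqrt(1315)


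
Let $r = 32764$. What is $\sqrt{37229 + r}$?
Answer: $3 \sqrt{7777} \approx 264.56$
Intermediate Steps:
$\sqrt{37229 + r} = \sqrt{37229 + 32764} = \sqrt{69993} = 3 \sqrt{7777}$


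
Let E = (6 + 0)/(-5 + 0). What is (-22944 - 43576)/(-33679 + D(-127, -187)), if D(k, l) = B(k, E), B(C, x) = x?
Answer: 332600/168401 ≈ 1.9750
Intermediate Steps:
E = -6/5 (E = 6/(-5) = 6*(-1/5) = -6/5 ≈ -1.2000)
D(k, l) = -6/5
(-22944 - 43576)/(-33679 + D(-127, -187)) = (-22944 - 43576)/(-33679 - 6/5) = -66520/(-168401/5) = -66520*(-5/168401) = 332600/168401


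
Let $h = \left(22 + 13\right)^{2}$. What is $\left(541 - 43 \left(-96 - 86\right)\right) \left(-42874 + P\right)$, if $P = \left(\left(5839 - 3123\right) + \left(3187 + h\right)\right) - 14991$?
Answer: $-424516479$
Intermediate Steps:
$h = 1225$ ($h = 35^{2} = 1225$)
$P = -7863$ ($P = \left(\left(5839 - 3123\right) + \left(3187 + 1225\right)\right) - 14991 = \left(2716 + 4412\right) - 14991 = 7128 - 14991 = -7863$)
$\left(541 - 43 \left(-96 - 86\right)\right) \left(-42874 + P\right) = \left(541 - 43 \left(-96 - 86\right)\right) \left(-42874 - 7863\right) = \left(541 - -7826\right) \left(-50737\right) = \left(541 + 7826\right) \left(-50737\right) = 8367 \left(-50737\right) = -424516479$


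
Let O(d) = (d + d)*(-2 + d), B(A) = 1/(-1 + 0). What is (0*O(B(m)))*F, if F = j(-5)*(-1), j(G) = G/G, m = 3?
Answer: 0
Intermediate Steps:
B(A) = -1 (B(A) = 1/(-1) = -1)
O(d) = 2*d*(-2 + d) (O(d) = (2*d)*(-2 + d) = 2*d*(-2 + d))
j(G) = 1
F = -1 (F = 1*(-1) = -1)
(0*O(B(m)))*F = (0*(2*(-1)*(-2 - 1)))*(-1) = (0*(2*(-1)*(-3)))*(-1) = (0*6)*(-1) = 0*(-1) = 0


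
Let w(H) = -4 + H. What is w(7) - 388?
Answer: -385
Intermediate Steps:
w(7) - 388 = (-4 + 7) - 388 = 3 - 388 = -385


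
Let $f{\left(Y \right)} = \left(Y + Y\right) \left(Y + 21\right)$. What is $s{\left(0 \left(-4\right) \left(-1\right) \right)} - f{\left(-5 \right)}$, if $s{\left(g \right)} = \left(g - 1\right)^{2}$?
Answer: $161$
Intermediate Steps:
$f{\left(Y \right)} = 2 Y \left(21 + Y\right)$
$s{\left(g \right)} = \left(-1 + g\right)^{2}$
$s{\left(0 \left(-4\right) \left(-1\right) \right)} - f{\left(-5 \right)} = \left(-1 + 0 \left(-4\right) \left(-1\right)\right)^{2} - 2 \left(-5\right) \left(21 - 5\right) = \left(-1 + 0 \left(-1\right)\right)^{2} - 2 \left(-5\right) 16 = \left(-1 + 0\right)^{2} - -160 = \left(-1\right)^{2} + 160 = 1 + 160 = 161$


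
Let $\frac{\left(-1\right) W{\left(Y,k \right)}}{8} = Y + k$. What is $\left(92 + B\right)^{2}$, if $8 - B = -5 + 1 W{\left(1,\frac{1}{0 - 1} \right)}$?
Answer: $11025$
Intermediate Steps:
$W{\left(Y,k \right)} = - 8 Y - 8 k$ ($W{\left(Y,k \right)} = - 8 \left(Y + k\right) = - 8 Y - 8 k$)
$B = 13$ ($B = 8 - \left(-5 + 1 \left(\left(-8\right) 1 - \frac{8}{0 - 1}\right)\right) = 8 - \left(-5 + 1 \left(-8 - \frac{8}{-1}\right)\right) = 8 - \left(-5 + 1 \left(-8 - -8\right)\right) = 8 - \left(-5 + 1 \left(-8 + 8\right)\right) = 8 - \left(-5 + 1 \cdot 0\right) = 8 - \left(-5 + 0\right) = 8 - -5 = 8 + 5 = 13$)
$\left(92 + B\right)^{2} = \left(92 + 13\right)^{2} = 105^{2} = 11025$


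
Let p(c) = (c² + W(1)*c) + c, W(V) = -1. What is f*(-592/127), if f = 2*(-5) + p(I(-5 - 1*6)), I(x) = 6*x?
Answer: -2572832/127 ≈ -20259.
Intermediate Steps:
p(c) = c² (p(c) = (c² - c) + c = c²)
f = 4346 (f = 2*(-5) + (6*(-5 - 1*6))² = -10 + (6*(-5 - 6))² = -10 + (6*(-11))² = -10 + (-66)² = -10 + 4356 = 4346)
f*(-592/127) = 4346*(-592/127) = -2572832/127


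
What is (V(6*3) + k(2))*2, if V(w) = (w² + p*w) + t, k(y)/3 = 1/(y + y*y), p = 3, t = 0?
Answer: 757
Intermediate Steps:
k(y) = 3/(y + y²) (k(y) = 3/(y + y*y) = 3/(y + y²))
V(w) = w² + 3*w (V(w) = (w² + 3*w) + 0 = w² + 3*w)
(V(6*3) + k(2))*2 = ((6*3)*(3 + 6*3) + 3/(2*(1 + 2)))*2 = (18*(3 + 18) + 3*(½)/3)*2 = (18*21 + 3*(½)*(⅓))*2 = (378 + ½)*2 = (757/2)*2 = 757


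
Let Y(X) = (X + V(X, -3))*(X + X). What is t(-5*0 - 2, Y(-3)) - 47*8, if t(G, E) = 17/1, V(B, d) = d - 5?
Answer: -359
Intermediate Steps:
V(B, d) = -5 + d
Y(X) = 2*X*(-8 + X) (Y(X) = (X + (-5 - 3))*(X + X) = (X - 8)*(2*X) = (-8 + X)*(2*X) = 2*X*(-8 + X))
t(G, E) = 17 (t(G, E) = 17*1 = 17)
t(-5*0 - 2, Y(-3)) - 47*8 = 17 - 47*8 = 17 - 1*376 = 17 - 376 = -359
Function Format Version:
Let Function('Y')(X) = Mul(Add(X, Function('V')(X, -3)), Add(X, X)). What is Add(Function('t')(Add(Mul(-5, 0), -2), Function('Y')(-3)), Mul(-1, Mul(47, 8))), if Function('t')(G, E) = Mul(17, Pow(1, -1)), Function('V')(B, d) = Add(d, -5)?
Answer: -359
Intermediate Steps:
Function('V')(B, d) = Add(-5, d)
Function('Y')(X) = Mul(2, X, Add(-8, X)) (Function('Y')(X) = Mul(Add(X, Add(-5, -3)), Add(X, X)) = Mul(Add(X, -8), Mul(2, X)) = Mul(Add(-8, X), Mul(2, X)) = Mul(2, X, Add(-8, X)))
Function('t')(G, E) = 17 (Function('t')(G, E) = Mul(17, 1) = 17)
Add(Function('t')(Add(Mul(-5, 0), -2), Function('Y')(-3)), Mul(-1, Mul(47, 8))) = Add(17, Mul(-1, Mul(47, 8))) = Add(17, Mul(-1, 376)) = Add(17, -376) = -359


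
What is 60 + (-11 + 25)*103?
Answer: 1502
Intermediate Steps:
60 + (-11 + 25)*103 = 60 + 14*103 = 60 + 1442 = 1502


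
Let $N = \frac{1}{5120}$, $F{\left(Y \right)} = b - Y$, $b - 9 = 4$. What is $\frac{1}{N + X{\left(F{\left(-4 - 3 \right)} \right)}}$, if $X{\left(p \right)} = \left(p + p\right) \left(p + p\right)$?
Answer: $\frac{5120}{8192001} \approx 0.000625$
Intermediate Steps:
$b = 13$ ($b = 9 + 4 = 13$)
$F{\left(Y \right)} = 13 - Y$
$X{\left(p \right)} = 4 p^{2}$ ($X{\left(p \right)} = 2 p 2 p = 4 p^{2}$)
$N = \frac{1}{5120} \approx 0.00019531$
$\frac{1}{N + X{\left(F{\left(-4 - 3 \right)} \right)}} = \frac{1}{\frac{1}{5120} + 4 \left(13 - \left(-4 - 3\right)\right)^{2}} = \frac{1}{\frac{1}{5120} + 4 \left(13 - -7\right)^{2}} = \frac{1}{\frac{1}{5120} + 4 \left(13 + 7\right)^{2}} = \frac{1}{\frac{1}{5120} + 4 \cdot 20^{2}} = \frac{1}{\frac{1}{5120} + 4 \cdot 400} = \frac{1}{\frac{1}{5120} + 1600} = \frac{1}{\frac{8192001}{5120}} = \frac{5120}{8192001}$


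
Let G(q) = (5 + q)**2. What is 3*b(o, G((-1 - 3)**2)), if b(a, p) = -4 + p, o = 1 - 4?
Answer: 1311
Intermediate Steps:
o = -3
3*b(o, G((-1 - 3)**2)) = 3*(-4 + (5 + (-1 - 3)**2)**2) = 3*(-4 + (5 + (-4)**2)**2) = 3*(-4 + (5 + 16)**2) = 3*(-4 + 21**2) = 3*(-4 + 441) = 3*437 = 1311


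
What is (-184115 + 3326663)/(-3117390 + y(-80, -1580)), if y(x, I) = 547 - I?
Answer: -1047516/1038421 ≈ -1.0088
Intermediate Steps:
(-184115 + 3326663)/(-3117390 + y(-80, -1580)) = (-184115 + 3326663)/(-3117390 + (547 - 1*(-1580))) = 3142548/(-3117390 + (547 + 1580)) = 3142548/(-3117390 + 2127) = 3142548/(-3115263) = 3142548*(-1/3115263) = -1047516/1038421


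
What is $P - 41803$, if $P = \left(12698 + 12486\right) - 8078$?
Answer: $-24697$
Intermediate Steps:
$P = 17106$ ($P = 25184 - 8078 = 17106$)
$P - 41803 = 17106 - 41803 = -24697$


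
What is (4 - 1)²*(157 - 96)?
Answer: 549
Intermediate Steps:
(4 - 1)²*(157 - 96) = 3²*61 = 9*61 = 549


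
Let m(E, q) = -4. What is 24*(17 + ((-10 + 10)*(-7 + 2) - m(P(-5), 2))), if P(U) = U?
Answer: 504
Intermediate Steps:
24*(17 + ((-10 + 10)*(-7 + 2) - m(P(-5), 2))) = 24*(17 + ((-10 + 10)*(-7 + 2) - 1*(-4))) = 24*(17 + (0*(-5) + 4)) = 24*(17 + (0 + 4)) = 24*(17 + 4) = 24*21 = 504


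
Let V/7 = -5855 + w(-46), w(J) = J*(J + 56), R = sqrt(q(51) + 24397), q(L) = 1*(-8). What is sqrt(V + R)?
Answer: sqrt(-44205 + 29*sqrt(29)) ≈ 209.88*I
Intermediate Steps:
q(L) = -8
R = 29*sqrt(29) (R = sqrt(-8 + 24397) = sqrt(24389) = 29*sqrt(29) ≈ 156.17)
w(J) = J*(56 + J)
V = -44205 (V = 7*(-5855 - 46*(56 - 46)) = 7*(-5855 - 46*10) = 7*(-5855 - 460) = 7*(-6315) = -44205)
sqrt(V + R) = sqrt(-44205 + 29*sqrt(29))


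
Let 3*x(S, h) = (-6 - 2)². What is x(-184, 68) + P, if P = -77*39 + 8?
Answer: -8921/3 ≈ -2973.7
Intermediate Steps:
x(S, h) = 64/3 (x(S, h) = (-6 - 2)²/3 = (⅓)*(-8)² = (⅓)*64 = 64/3)
P = -2995 (P = -3003 + 8 = -2995)
x(-184, 68) + P = 64/3 - 2995 = -8921/3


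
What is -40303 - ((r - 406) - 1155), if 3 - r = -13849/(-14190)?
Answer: -49979791/1290 ≈ -38744.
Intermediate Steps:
r = 2611/1290 (r = 3 - (-13849)/(-14190) = 3 - (-13849)*(-1)/14190 = 3 - 1*1259/1290 = 3 - 1259/1290 = 2611/1290 ≈ 2.0240)
-40303 - ((r - 406) - 1155) = -40303 - ((2611/1290 - 406) - 1155) = -40303 - (-521129/1290 - 1155) = -40303 - 1*(-2011079/1290) = -40303 + 2011079/1290 = -49979791/1290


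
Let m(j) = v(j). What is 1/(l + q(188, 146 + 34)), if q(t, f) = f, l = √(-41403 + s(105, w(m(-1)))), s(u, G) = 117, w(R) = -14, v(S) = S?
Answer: 30/12281 - I*√41286/73686 ≈ 0.0024428 - 0.0027575*I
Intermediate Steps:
m(j) = j
l = I*√41286 (l = √(-41403 + 117) = √(-41286) = I*√41286 ≈ 203.19*I)
1/(l + q(188, 146 + 34)) = 1/(I*√41286 + (146 + 34)) = 1/(I*√41286 + 180) = 1/(180 + I*√41286)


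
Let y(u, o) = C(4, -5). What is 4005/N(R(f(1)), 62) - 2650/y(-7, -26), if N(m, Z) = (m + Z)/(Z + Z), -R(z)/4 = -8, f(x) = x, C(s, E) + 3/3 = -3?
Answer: 558895/94 ≈ 5945.7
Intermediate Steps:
C(s, E) = -4 (C(s, E) = -1 - 3 = -4)
R(z) = 32 (R(z) = -4*(-8) = 32)
y(u, o) = -4
N(m, Z) = (Z + m)/(2*Z) (N(m, Z) = (Z + m)/((2*Z)) = (Z + m)*(1/(2*Z)) = (Z + m)/(2*Z))
4005/N(R(f(1)), 62) - 2650/y(-7, -26) = 4005/(((½)*(62 + 32)/62)) - 2650/(-4) = 4005/(((½)*(1/62)*94)) - 2650*(-¼) = 4005/(47/62) + 1325/2 = 4005*(62/47) + 1325/2 = 248310/47 + 1325/2 = 558895/94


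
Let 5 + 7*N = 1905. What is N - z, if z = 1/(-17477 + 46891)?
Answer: 7983799/29414 ≈ 271.43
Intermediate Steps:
N = 1900/7 (N = -5/7 + (⅐)*1905 = -5/7 + 1905/7 = 1900/7 ≈ 271.43)
z = 1/29414 ≈ 3.3997e-5
N - z = 1900/7 - 1*1/29414 = 1900/7 - 1/29414 = 7983799/29414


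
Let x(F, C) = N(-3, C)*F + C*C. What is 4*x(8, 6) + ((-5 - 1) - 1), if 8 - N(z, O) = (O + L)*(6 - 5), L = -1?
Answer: 233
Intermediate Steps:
N(z, O) = 9 - O (N(z, O) = 8 - (O - 1)*(6 - 5) = 8 - (-1 + O) = 8 + (1 - O) = 9 - O)
x(F, C) = C² + F*(9 - C) (x(F, C) = (9 - C)*F + C*C = F*(9 - C) + C² = C² + F*(9 - C))
4*x(8, 6) + ((-5 - 1) - 1) = 4*(6² - 1*8*(-9 + 6)) + ((-5 - 1) - 1) = 4*(36 - 1*8*(-3)) + (-6 - 1) = 4*(36 + 24) - 7 = 4*60 - 7 = 240 - 7 = 233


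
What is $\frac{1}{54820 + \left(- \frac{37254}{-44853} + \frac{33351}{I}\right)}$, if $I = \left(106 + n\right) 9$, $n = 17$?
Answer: $\frac{5516919}{302608292089} \approx 1.8231 \cdot 10^{-5}$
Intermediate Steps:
$I = 1107$ ($I = \left(106 + 17\right) 9 = 123 \cdot 9 = 1107$)
$\frac{1}{54820 + \left(- \frac{37254}{-44853} + \frac{33351}{I}\right)} = \frac{1}{54820 + \left(- \frac{37254}{-44853} + \frac{33351}{1107}\right)} = \frac{1}{54820 + \left(\left(-37254\right) \left(- \frac{1}{44853}\right) + 33351 \cdot \frac{1}{1107}\right)} = \frac{1}{54820 + \left(\frac{12418}{14951} + \frac{11117}{369}\right)} = \frac{1}{54820 + \frac{170792509}{5516919}} = \frac{1}{\frac{302608292089}{5516919}} = \frac{5516919}{302608292089}$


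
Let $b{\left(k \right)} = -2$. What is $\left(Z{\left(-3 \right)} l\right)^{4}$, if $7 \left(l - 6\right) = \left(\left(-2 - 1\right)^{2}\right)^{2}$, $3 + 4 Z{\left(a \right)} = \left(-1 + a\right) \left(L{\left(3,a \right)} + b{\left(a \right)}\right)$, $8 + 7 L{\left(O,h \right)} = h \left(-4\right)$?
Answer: $\frac{29828735941761}{1475789056} \approx 20212.0$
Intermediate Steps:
$L{\left(O,h \right)} = - \frac{8}{7} - \frac{4 h}{7}$ ($L{\left(O,h \right)} = - \frac{8}{7} + \frac{h \left(-4\right)}{7} = - \frac{8}{7} + \frac{\left(-4\right) h}{7} = - \frac{8}{7} - \frac{4 h}{7}$)
$Z{\left(a \right)} = - \frac{3}{4} + \frac{\left(-1 + a\right) \left(- \frac{22}{7} - \frac{4 a}{7}\right)}{4}$ ($Z{\left(a \right)} = - \frac{3}{4} + \frac{\left(-1 + a\right) \left(\left(- \frac{8}{7} - \frac{4 a}{7}\right) - 2\right)}{4} = - \frac{3}{4} + \frac{\left(-1 + a\right) \left(- \frac{22}{7} - \frac{4 a}{7}\right)}{4}$)
$l = \frac{123}{7}$ ($l = 6 + \frac{\left(\left(-2 - 1\right)^{2}\right)^{2}}{7} = 6 + \frac{\left(\left(-3\right)^{2}\right)^{2}}{7} = 6 + \frac{9^{2}}{7} = 6 + \frac{1}{7} \cdot 81 = 6 + \frac{81}{7} = \frac{123}{7} \approx 17.571$)
$\left(Z{\left(-3 \right)} l\right)^{4} = \left(\left(\frac{1}{28} - - \frac{27}{14} - \frac{\left(-3\right)^{2}}{7}\right) \frac{123}{7}\right)^{4} = \left(\left(\frac{1}{28} + \frac{27}{14} - \frac{9}{7}\right) \frac{123}{7}\right)^{4} = \left(\frac{19}{28} \cdot \frac{123}{7}\right)^{4} = \left(\frac{2337}{196}\right)^{4} = \frac{29828735941761}{1475789056}$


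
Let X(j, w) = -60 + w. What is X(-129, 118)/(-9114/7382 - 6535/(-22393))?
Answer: -2396924327/38962108 ≈ -61.519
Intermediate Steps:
X(-129, 118)/(-9114/7382 - 6535/(-22393)) = (-60 + 118)/(-9114/7382 - 6535/(-22393)) = 58/(-9114*1/7382 - 6535*(-1/22393)) = 58/(-4557/3691 + 6535/22393) = 58/(-77924216/82652563) = 58*(-82652563/77924216) = -2396924327/38962108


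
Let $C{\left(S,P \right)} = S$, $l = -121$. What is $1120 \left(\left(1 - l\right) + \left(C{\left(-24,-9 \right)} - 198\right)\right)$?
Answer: $-112000$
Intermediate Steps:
$1120 \left(\left(1 - l\right) + \left(C{\left(-24,-9 \right)} - 198\right)\right) = 1120 \left(\left(1 - -121\right) - 222\right) = 1120 \left(\left(1 + 121\right) - 222\right) = 1120 \left(122 - 222\right) = 1120 \left(-100\right) = -112000$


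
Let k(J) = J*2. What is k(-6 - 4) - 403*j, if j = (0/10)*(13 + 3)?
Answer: -20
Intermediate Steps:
k(J) = 2*J
j = 0 (j = (0*(⅒))*16 = 0*16 = 0)
k(-6 - 4) - 403*j = 2*(-6 - 4) - 403*0 = 2*(-10) + 0 = -20 + 0 = -20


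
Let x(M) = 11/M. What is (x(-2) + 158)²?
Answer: 93025/4 ≈ 23256.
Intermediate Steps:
(x(-2) + 158)² = (11/(-2) + 158)² = (11*(-½) + 158)² = (-11/2 + 158)² = (305/2)² = 93025/4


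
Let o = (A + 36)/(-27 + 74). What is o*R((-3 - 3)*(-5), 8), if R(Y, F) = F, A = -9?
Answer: 216/47 ≈ 4.5957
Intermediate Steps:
o = 27/47 (o = (-9 + 36)/(-27 + 74) = 27/47 ≈ 0.57447)
o*R((-3 - 3)*(-5), 8) = (27/47)*8 = 216/47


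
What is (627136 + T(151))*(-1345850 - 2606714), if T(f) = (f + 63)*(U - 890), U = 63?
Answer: -1779278305112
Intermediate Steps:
T(f) = -52101 - 827*f (T(f) = (f + 63)*(63 - 890) = (63 + f)*(-827) = -52101 - 827*f)
(627136 + T(151))*(-1345850 - 2606714) = (627136 + (-52101 - 827*151))*(-1345850 - 2606714) = (627136 + (-52101 - 124877))*(-3952564) = (627136 - 176978)*(-3952564) = 450158*(-3952564) = -1779278305112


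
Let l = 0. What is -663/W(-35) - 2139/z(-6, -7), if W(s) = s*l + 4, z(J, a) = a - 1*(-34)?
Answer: -8819/36 ≈ -244.97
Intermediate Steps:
z(J, a) = 34 + a (z(J, a) = a + 34 = 34 + a)
W(s) = 4 (W(s) = s*0 + 4 = 0 + 4 = 4)
-663/W(-35) - 2139/z(-6, -7) = -663/4 - 2139/(34 - 7) = -663*1/4 - 2139/27 = -663/4 - 2139*1/27 = -663/4 - 713/9 = -8819/36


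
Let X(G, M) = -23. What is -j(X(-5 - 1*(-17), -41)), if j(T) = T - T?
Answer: 0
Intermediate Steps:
j(T) = 0
-j(X(-5 - 1*(-17), -41)) = -1*0 = 0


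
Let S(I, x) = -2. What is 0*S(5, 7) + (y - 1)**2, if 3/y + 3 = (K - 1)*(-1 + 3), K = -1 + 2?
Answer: 4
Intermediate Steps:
K = 1
y = -1 (y = 3/(-3 + (1 - 1)*(-1 + 3)) = 3/(-3 + 0*2) = 3/(-3 + 0) = 3/(-3) = 3*(-1/3) = -1)
0*S(5, 7) + (y - 1)**2 = 0*(-2) + (-1 - 1)**2 = 0 + (-2)**2 = 0 + 4 = 4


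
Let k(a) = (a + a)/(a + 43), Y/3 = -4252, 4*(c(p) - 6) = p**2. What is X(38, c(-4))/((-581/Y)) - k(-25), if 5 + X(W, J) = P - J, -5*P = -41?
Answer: -3830711/26145 ≈ -146.52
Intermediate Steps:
P = 41/5 (P = -1/5*(-41) = 41/5 ≈ 8.2000)
c(p) = 6 + p**2/4
Y = -12756 (Y = 3*(-4252) = -12756)
k(a) = 2*a/(43 + a) (k(a) = (2*a)/(43 + a) = 2*a/(43 + a))
X(W, J) = 16/5 - J (X(W, J) = -5 + (41/5 - J) = 16/5 - J)
X(38, c(-4))/((-581/Y)) - k(-25) = (16/5 - (6 + (1/4)*(-4)**2))/((-581/(-12756))) - 2*(-25)/(43 - 25) = (16/5 - (6 + (1/4)*16))/((-581*(-1/12756))) - 2*(-25)/18 = (16/5 - (6 + 4))/(581/12756) - 2*(-25)/18 = (16/5 - 1*10)*(12756/581) - 1*(-25/9) = (16/5 - 10)*(12756/581) + 25/9 = -34/5*12756/581 + 25/9 = -433704/2905 + 25/9 = -3830711/26145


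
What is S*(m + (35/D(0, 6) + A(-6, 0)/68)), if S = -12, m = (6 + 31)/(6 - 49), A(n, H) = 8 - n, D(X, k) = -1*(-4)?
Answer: -71013/731 ≈ -97.145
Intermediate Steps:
D(X, k) = 4
m = -37/43 (m = 37/(-43) = 37*(-1/43) = -37/43 ≈ -0.86047)
S*(m + (35/D(0, 6) + A(-6, 0)/68)) = -12*(-37/43 + (35/4 + (8 - 1*(-6))/68)) = -12*(-37/43 + (35*(1/4) + (8 + 6)*(1/68))) = -12*(-37/43 + (35/4 + 14*(1/68))) = -12*(-37/43 + (35/4 + 7/34)) = -12*(-37/43 + 609/68) = -12*23671/2924 = -71013/731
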